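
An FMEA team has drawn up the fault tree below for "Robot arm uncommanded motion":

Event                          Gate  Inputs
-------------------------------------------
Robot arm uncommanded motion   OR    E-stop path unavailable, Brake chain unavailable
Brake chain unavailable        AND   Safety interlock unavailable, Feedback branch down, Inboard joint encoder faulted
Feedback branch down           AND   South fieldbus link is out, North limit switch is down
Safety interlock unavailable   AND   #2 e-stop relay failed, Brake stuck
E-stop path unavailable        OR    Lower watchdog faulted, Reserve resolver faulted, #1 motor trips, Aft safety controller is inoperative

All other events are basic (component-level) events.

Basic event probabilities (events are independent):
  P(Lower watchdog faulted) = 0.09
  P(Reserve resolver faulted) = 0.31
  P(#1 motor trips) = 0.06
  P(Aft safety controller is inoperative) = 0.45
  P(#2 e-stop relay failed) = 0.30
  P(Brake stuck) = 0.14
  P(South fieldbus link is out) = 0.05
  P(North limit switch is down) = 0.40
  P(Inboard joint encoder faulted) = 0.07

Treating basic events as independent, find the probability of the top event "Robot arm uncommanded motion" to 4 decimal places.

P(E-stop path unavailable) [OR] = 1 − (1−0.09) × (1−0.31) × (1−0.06) × (1−0.45) = 0.675376
P(Safety interlock unavailable) [AND] = 0.30 × 0.14 = 0.042000
P(Feedback branch down) [AND] = 0.05 × 0.40 = 0.020000
P(Brake chain unavailable) [AND] = 0.042000 × 0.020000 × 0.07 = 0.000059
P(Robot arm uncommanded motion) [OR] = 1 − (1−0.675376) × (1−0.000059) = 0.675395
Rounded to 4 decimal places: P(Robot arm uncommanded motion) ≈ 0.6754.

0.6754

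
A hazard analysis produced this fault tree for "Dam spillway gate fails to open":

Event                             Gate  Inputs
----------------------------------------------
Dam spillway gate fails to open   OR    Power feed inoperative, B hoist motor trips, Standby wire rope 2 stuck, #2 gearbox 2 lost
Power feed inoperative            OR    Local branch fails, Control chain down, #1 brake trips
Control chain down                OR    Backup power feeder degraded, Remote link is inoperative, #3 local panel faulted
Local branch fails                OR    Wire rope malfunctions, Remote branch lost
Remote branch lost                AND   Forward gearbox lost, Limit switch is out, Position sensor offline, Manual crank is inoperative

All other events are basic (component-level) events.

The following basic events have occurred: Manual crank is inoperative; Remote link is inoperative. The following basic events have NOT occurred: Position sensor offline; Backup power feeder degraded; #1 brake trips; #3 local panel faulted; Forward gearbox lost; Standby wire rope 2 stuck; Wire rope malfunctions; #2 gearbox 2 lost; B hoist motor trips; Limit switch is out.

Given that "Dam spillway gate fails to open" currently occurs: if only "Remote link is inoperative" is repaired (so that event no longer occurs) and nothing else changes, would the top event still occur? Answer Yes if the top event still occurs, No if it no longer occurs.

No

Counterfactual: set "Remote link is inoperative" to not occurred.
Remote branch lost [AND]: Forward gearbox lost=not, Limit switch is out=not, Position sensor offline=not, Manual crank is inoperative=occurs → not all inputs occur → does not occur.
Local branch fails [OR]: Wire rope malfunctions=not, Remote branch lost=not → no input occurs → does not occur.
Control chain down [OR]: Backup power feeder degraded=not, Remote link is inoperative=not, #3 local panel faulted=not → no input occurs → does not occur.
Power feed inoperative [OR]: Local branch fails=not, Control chain down=not, #1 brake trips=not → no input occurs → does not occur.
Dam spillway gate fails to open [OR]: Power feed inoperative=not, B hoist motor trips=not, Standby wire rope 2 stuck=not, #2 gearbox 2 lost=not → no input occurs → does not occur.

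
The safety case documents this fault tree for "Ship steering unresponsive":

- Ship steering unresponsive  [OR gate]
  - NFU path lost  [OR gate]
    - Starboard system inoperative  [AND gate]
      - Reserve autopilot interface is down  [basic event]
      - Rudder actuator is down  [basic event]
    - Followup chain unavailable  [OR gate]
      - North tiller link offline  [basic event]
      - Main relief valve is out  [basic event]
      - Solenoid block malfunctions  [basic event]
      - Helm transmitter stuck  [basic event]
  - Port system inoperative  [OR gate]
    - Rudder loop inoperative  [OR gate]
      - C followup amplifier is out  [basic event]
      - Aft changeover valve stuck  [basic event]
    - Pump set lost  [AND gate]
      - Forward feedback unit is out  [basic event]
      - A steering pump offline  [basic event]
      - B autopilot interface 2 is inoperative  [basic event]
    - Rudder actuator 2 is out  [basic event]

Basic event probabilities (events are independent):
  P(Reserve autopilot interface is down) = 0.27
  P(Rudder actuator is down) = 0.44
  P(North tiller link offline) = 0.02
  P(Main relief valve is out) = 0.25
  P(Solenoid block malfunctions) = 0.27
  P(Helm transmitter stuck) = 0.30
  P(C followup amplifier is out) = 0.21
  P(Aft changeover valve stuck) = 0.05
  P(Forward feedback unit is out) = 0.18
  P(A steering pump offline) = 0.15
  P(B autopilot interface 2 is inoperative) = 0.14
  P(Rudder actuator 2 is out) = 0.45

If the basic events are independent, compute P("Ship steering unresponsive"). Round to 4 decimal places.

0.8639

P(Starboard system inoperative) [AND] = 0.27 × 0.44 = 0.118800
P(Followup chain unavailable) [OR] = 1 − (1−0.02) × (1−0.25) × (1−0.27) × (1−0.30) = 0.624415
P(NFU path lost) [OR] = 1 − (1−0.118800) × (1−0.624415) = 0.669034
P(Rudder loop inoperative) [OR] = 1 − (1−0.21) × (1−0.05) = 0.249500
P(Pump set lost) [AND] = 0.18 × 0.15 × 0.14 = 0.003780
P(Port system inoperative) [OR] = 1 − (1−0.249500) × (1−0.003780) × (1−0.45) = 0.588785
P(Ship steering unresponsive) [OR] = 1 − (1−0.669034) × (1−0.588785) = 0.863902
Rounded to 4 decimal places: P(Ship steering unresponsive) ≈ 0.8639.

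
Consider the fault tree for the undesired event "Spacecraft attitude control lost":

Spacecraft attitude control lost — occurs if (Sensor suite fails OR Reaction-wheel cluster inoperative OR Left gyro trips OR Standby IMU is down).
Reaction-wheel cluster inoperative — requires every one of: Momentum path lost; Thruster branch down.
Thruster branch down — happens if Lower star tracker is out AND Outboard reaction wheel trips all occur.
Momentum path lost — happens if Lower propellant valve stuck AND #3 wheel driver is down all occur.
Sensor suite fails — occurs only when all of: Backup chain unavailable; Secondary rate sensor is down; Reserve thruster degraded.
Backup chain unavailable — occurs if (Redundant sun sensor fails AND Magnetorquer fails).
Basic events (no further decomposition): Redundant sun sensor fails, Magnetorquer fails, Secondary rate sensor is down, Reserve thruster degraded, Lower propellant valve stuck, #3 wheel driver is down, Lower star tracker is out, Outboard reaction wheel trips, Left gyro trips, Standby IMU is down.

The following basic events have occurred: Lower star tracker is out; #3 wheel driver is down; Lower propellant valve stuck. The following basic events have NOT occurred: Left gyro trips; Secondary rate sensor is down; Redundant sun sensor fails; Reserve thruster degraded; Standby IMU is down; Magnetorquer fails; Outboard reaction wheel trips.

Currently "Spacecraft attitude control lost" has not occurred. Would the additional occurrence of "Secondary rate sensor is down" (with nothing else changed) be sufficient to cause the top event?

Counterfactual: set "Secondary rate sensor is down" to occurred.
Backup chain unavailable [AND]: Redundant sun sensor fails=not, Magnetorquer fails=not → not all inputs occur → does not occur.
Sensor suite fails [AND]: Backup chain unavailable=not, Secondary rate sensor is down=occurs, Reserve thruster degraded=not → not all inputs occur → does not occur.
Momentum path lost [AND]: Lower propellant valve stuck=occurs, #3 wheel driver is down=occurs → all inputs occur → occurs.
Thruster branch down [AND]: Lower star tracker is out=occurs, Outboard reaction wheel trips=not → not all inputs occur → does not occur.
Reaction-wheel cluster inoperative [AND]: Momentum path lost=occurs, Thruster branch down=not → not all inputs occur → does not occur.
Spacecraft attitude control lost [OR]: Sensor suite fails=not, Reaction-wheel cluster inoperative=not, Left gyro trips=not, Standby IMU is down=not → no input occurs → does not occur.

No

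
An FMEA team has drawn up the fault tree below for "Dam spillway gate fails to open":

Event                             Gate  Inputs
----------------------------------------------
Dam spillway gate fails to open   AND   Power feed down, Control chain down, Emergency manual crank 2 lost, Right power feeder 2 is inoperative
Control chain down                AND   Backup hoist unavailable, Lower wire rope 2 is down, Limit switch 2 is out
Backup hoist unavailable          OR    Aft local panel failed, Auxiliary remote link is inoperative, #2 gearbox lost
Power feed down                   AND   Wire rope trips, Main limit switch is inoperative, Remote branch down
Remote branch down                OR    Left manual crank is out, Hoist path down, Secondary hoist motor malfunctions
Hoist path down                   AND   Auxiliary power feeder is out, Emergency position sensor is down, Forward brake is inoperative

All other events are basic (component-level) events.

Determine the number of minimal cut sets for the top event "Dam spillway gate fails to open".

Hoist path down [AND]: one cut set from each child combined → 1 × 1 × 1 = 1 cut set(s).
Remote branch down [OR]: union of children's cut sets → 3 cut set(s).
Power feed down [AND]: one cut set from each child combined → 1 × 1 × 3 = 3 cut set(s).
Backup hoist unavailable [OR]: union of children's cut sets → 3 cut set(s).
Control chain down [AND]: one cut set from each child combined → 3 × 1 × 1 = 3 cut set(s).
Dam spillway gate fails to open [AND]: one cut set from each child combined → 3 × 3 × 1 × 1 = 9 cut set(s).
Minimal cut sets: {Aft local panel failed, Emergency manual crank 2 lost, Left manual crank is out, Limit switch 2 is out, Lower wire rope 2 is down, Main limit switch is inoperative, Right power feeder 2 is inoperative, Wire rope trips}; {Auxiliary remote link is inoperative, Emergency manual crank 2 lost, Left manual crank is out, Limit switch 2 is out, Lower wire rope 2 is down, Main limit switch is inoperative, Right power feeder 2 is inoperative, Wire rope trips}; {#2 gearbox lost, Emergency manual crank 2 lost, Left manual crank is out, Limit switch 2 is out, Lower wire rope 2 is down, Main limit switch is inoperative, Right power feeder 2 is inoperative, Wire rope trips}; {Aft local panel failed, Auxiliary power feeder is out, Emergency manual crank 2 lost, Emergency position sensor is down, Forward brake is inoperative, Limit switch 2 is out, Lower wire rope 2 is down, Main limit switch is inoperative, Right power feeder 2 is inoperative, Wire rope trips}; {Auxiliary power feeder is out, Auxiliary remote link is inoperative, Emergency manual crank 2 lost, Emergency position sensor is down, Forward brake is inoperative, Limit switch 2 is out, Lower wire rope 2 is down, Main limit switch is inoperative, Right power feeder 2 is inoperative, Wire rope trips}; {#2 gearbox lost, Auxiliary power feeder is out, Emergency manual crank 2 lost, Emergency position sensor is down, Forward brake is inoperative, Limit switch 2 is out, Lower wire rope 2 is down, Main limit switch is inoperative, Right power feeder 2 is inoperative, Wire rope trips}; {Aft local panel failed, Emergency manual crank 2 lost, Limit switch 2 is out, Lower wire rope 2 is down, Main limit switch is inoperative, Right power feeder 2 is inoperative, Secondary hoist motor malfunctions, Wire rope trips}; {Auxiliary remote link is inoperative, Emergency manual crank 2 lost, Limit switch 2 is out, Lower wire rope 2 is down, Main limit switch is inoperative, Right power feeder 2 is inoperative, Secondary hoist motor malfunctions, Wire rope trips}; {#2 gearbox lost, Emergency manual crank 2 lost, Limit switch 2 is out, Lower wire rope 2 is down, Main limit switch is inoperative, Right power feeder 2 is inoperative, Secondary hoist motor malfunctions, Wire rope trips}.

9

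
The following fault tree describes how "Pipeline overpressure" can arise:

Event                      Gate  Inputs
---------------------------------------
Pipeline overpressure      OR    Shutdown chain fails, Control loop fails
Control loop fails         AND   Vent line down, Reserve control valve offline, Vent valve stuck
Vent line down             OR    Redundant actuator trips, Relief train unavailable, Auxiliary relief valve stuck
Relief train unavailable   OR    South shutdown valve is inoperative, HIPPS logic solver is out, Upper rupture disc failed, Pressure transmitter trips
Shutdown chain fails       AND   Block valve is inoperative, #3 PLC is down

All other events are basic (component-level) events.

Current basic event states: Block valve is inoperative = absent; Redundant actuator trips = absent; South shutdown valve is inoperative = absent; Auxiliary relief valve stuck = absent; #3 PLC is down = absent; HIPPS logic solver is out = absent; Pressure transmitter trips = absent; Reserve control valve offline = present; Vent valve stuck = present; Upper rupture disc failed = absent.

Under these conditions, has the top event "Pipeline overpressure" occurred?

No

Shutdown chain fails [AND]: Block valve is inoperative=not, #3 PLC is down=not → not all inputs occur → does not occur.
Relief train unavailable [OR]: South shutdown valve is inoperative=not, HIPPS logic solver is out=not, Upper rupture disc failed=not, Pressure transmitter trips=not → no input occurs → does not occur.
Vent line down [OR]: Redundant actuator trips=not, Relief train unavailable=not, Auxiliary relief valve stuck=not → no input occurs → does not occur.
Control loop fails [AND]: Vent line down=not, Reserve control valve offline=occurs, Vent valve stuck=occurs → not all inputs occur → does not occur.
Pipeline overpressure [OR]: Shutdown chain fails=not, Control loop fails=not → no input occurs → does not occur.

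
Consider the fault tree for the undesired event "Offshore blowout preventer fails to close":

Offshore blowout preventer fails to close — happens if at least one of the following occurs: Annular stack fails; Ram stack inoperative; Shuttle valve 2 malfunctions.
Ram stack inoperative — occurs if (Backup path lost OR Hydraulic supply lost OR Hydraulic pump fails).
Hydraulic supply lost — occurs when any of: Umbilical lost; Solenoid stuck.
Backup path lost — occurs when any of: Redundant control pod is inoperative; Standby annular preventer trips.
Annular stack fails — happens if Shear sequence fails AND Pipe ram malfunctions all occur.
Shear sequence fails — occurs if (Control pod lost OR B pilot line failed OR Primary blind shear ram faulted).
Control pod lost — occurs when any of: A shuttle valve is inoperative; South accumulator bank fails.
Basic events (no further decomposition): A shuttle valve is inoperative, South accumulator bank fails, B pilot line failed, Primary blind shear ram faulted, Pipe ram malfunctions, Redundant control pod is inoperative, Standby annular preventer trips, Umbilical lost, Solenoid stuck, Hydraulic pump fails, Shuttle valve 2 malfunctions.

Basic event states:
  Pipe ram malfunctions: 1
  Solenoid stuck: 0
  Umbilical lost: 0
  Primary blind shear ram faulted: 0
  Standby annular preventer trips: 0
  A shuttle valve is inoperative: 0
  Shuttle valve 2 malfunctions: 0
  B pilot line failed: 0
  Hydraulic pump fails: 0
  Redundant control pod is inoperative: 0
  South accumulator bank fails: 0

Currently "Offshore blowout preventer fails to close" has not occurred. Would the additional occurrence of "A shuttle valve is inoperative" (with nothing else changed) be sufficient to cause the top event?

Counterfactual: set "A shuttle valve is inoperative" to occurred.
Control pod lost [OR]: A shuttle valve is inoperative=occurs, South accumulator bank fails=not → at least one input occurs → occurs.
Shear sequence fails [OR]: Control pod lost=occurs, B pilot line failed=not, Primary blind shear ram faulted=not → at least one input occurs → occurs.
Annular stack fails [AND]: Shear sequence fails=occurs, Pipe ram malfunctions=occurs → all inputs occur → occurs.
Backup path lost [OR]: Redundant control pod is inoperative=not, Standby annular preventer trips=not → no input occurs → does not occur.
Hydraulic supply lost [OR]: Umbilical lost=not, Solenoid stuck=not → no input occurs → does not occur.
Ram stack inoperative [OR]: Backup path lost=not, Hydraulic supply lost=not, Hydraulic pump fails=not → no input occurs → does not occur.
Offshore blowout preventer fails to close [OR]: Annular stack fails=occurs, Ram stack inoperative=not, Shuttle valve 2 malfunctions=not → at least one input occurs → occurs.

Yes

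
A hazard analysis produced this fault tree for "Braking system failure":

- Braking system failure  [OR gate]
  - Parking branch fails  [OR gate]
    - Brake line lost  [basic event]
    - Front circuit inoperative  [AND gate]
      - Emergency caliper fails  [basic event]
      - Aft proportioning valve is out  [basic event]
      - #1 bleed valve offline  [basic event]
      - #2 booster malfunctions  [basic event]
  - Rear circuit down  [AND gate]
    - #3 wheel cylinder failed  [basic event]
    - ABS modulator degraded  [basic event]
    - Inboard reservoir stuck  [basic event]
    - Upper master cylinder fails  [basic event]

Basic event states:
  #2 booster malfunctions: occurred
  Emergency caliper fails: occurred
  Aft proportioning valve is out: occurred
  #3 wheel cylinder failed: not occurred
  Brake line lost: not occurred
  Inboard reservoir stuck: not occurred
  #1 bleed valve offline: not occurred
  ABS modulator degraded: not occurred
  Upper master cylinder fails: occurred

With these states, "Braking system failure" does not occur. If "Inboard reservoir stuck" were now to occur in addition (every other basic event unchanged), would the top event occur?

No

Counterfactual: set "Inboard reservoir stuck" to occurred.
Front circuit inoperative [AND]: Emergency caliper fails=occurs, Aft proportioning valve is out=occurs, #1 bleed valve offline=not, #2 booster malfunctions=occurs → not all inputs occur → does not occur.
Parking branch fails [OR]: Brake line lost=not, Front circuit inoperative=not → no input occurs → does not occur.
Rear circuit down [AND]: #3 wheel cylinder failed=not, ABS modulator degraded=not, Inboard reservoir stuck=occurs, Upper master cylinder fails=occurs → not all inputs occur → does not occur.
Braking system failure [OR]: Parking branch fails=not, Rear circuit down=not → no input occurs → does not occur.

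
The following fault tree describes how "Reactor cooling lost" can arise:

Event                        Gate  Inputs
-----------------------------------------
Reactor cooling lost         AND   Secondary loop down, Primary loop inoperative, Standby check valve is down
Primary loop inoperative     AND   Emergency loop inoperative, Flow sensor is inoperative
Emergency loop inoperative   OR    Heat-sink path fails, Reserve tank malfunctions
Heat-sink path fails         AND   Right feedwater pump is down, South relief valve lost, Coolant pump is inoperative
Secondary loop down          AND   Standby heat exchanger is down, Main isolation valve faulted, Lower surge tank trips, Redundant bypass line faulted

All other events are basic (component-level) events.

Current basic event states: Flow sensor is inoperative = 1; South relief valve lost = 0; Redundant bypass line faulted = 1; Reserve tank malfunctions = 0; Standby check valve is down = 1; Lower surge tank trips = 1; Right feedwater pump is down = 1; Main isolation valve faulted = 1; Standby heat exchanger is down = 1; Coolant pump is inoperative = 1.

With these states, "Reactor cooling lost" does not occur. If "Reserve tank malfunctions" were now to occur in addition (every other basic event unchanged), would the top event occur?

Yes

Counterfactual: set "Reserve tank malfunctions" to occurred.
Secondary loop down [AND]: Standby heat exchanger is down=occurs, Main isolation valve faulted=occurs, Lower surge tank trips=occurs, Redundant bypass line faulted=occurs → all inputs occur → occurs.
Heat-sink path fails [AND]: Right feedwater pump is down=occurs, South relief valve lost=not, Coolant pump is inoperative=occurs → not all inputs occur → does not occur.
Emergency loop inoperative [OR]: Heat-sink path fails=not, Reserve tank malfunctions=occurs → at least one input occurs → occurs.
Primary loop inoperative [AND]: Emergency loop inoperative=occurs, Flow sensor is inoperative=occurs → all inputs occur → occurs.
Reactor cooling lost [AND]: Secondary loop down=occurs, Primary loop inoperative=occurs, Standby check valve is down=occurs → all inputs occur → occurs.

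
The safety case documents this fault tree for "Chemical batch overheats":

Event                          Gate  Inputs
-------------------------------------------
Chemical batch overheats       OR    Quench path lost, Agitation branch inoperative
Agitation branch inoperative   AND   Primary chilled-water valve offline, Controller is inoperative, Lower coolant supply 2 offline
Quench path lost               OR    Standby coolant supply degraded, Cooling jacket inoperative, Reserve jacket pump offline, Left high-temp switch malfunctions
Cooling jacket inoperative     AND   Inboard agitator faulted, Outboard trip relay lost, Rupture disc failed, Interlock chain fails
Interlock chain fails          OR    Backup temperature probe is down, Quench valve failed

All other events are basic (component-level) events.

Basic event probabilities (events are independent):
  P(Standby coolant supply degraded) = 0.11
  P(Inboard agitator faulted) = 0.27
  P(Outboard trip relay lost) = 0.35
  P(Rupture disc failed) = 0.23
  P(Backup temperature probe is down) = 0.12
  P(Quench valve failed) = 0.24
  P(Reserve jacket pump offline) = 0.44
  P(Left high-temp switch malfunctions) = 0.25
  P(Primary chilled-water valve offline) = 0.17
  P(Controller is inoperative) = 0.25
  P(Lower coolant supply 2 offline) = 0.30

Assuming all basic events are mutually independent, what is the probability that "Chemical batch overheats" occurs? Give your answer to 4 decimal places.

0.6336

P(Interlock chain fails) [OR] = 1 − (1−0.12) × (1−0.24) = 0.331200
P(Cooling jacket inoperative) [AND] = 0.27 × 0.35 × 0.23 × 0.331200 = 0.007199
P(Quench path lost) [OR] = 1 − (1−0.11) × (1−0.007199) × (1−0.44) × (1−0.25) = 0.628891
P(Agitation branch inoperative) [AND] = 0.17 × 0.25 × 0.30 = 0.012750
P(Chemical batch overheats) [OR] = 1 − (1−0.628891) × (1−0.012750) = 0.633623
Rounded to 4 decimal places: P(Chemical batch overheats) ≈ 0.6336.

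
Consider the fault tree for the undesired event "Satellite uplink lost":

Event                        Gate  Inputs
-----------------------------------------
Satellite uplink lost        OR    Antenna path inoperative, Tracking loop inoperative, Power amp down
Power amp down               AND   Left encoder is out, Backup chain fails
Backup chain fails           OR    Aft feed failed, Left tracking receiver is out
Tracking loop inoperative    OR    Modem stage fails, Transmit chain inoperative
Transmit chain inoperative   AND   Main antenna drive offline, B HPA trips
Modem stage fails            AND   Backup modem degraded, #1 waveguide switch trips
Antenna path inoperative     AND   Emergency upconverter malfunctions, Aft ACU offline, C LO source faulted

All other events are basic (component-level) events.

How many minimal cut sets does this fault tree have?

Antenna path inoperative [AND]: one cut set from each child combined → 1 × 1 × 1 = 1 cut set(s).
Modem stage fails [AND]: one cut set from each child combined → 1 × 1 = 1 cut set(s).
Transmit chain inoperative [AND]: one cut set from each child combined → 1 × 1 = 1 cut set(s).
Tracking loop inoperative [OR]: union of children's cut sets → 2 cut set(s).
Backup chain fails [OR]: union of children's cut sets → 2 cut set(s).
Power amp down [AND]: one cut set from each child combined → 1 × 2 = 2 cut set(s).
Satellite uplink lost [OR]: union of children's cut sets → 5 cut set(s).
Minimal cut sets: {Aft ACU offline, C LO source faulted, Emergency upconverter malfunctions}; {#1 waveguide switch trips, Backup modem degraded}; {B HPA trips, Main antenna drive offline}; {Aft feed failed, Left encoder is out}; {Left encoder is out, Left tracking receiver is out}.

5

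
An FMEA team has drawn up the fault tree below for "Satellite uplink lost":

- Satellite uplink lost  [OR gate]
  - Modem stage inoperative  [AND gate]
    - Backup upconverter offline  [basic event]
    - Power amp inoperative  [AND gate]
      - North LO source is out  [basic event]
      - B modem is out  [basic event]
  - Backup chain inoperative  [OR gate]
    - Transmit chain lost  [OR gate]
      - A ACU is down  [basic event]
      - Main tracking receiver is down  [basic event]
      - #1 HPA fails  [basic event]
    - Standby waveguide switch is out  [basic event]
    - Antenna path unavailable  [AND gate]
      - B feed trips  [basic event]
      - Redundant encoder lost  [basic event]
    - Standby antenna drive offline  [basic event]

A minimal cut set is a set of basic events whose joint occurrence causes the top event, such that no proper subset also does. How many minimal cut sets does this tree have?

Power amp inoperative [AND]: one cut set from each child combined → 1 × 1 = 1 cut set(s).
Modem stage inoperative [AND]: one cut set from each child combined → 1 × 1 = 1 cut set(s).
Transmit chain lost [OR]: union of children's cut sets → 3 cut set(s).
Antenna path unavailable [AND]: one cut set from each child combined → 1 × 1 = 1 cut set(s).
Backup chain inoperative [OR]: union of children's cut sets → 6 cut set(s).
Satellite uplink lost [OR]: union of children's cut sets → 7 cut set(s).
Minimal cut sets: {B modem is out, Backup upconverter offline, North LO source is out}; {A ACU is down}; {Main tracking receiver is down}; {#1 HPA fails}; {Standby waveguide switch is out}; {B feed trips, Redundant encoder lost}; {Standby antenna drive offline}.

7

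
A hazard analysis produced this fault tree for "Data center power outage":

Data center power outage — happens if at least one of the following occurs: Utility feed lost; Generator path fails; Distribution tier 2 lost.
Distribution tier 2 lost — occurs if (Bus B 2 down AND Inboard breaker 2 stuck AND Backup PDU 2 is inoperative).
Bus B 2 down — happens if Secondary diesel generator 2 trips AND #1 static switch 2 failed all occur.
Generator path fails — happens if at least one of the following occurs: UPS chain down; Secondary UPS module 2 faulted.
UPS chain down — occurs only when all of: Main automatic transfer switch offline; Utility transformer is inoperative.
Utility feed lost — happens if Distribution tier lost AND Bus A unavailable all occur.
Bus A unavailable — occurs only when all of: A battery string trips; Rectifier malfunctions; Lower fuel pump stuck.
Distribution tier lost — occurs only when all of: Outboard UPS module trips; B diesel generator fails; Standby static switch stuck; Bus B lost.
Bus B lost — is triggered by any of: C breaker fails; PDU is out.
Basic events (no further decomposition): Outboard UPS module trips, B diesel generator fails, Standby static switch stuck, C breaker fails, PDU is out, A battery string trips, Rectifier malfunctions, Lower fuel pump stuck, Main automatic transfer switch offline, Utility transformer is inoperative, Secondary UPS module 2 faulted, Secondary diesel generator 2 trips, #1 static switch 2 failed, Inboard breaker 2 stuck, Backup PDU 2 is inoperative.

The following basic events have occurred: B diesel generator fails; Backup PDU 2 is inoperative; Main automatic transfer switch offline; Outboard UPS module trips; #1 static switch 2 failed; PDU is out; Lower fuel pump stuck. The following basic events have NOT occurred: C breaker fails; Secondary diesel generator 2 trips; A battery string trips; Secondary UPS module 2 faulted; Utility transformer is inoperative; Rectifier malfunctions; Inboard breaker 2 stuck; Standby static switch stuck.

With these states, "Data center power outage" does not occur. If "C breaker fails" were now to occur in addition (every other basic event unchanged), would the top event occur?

No

Counterfactual: set "C breaker fails" to occurred.
Bus B lost [OR]: C breaker fails=occurs, PDU is out=occurs → at least one input occurs → occurs.
Distribution tier lost [AND]: Outboard UPS module trips=occurs, B diesel generator fails=occurs, Standby static switch stuck=not, Bus B lost=occurs → not all inputs occur → does not occur.
Bus A unavailable [AND]: A battery string trips=not, Rectifier malfunctions=not, Lower fuel pump stuck=occurs → not all inputs occur → does not occur.
Utility feed lost [AND]: Distribution tier lost=not, Bus A unavailable=not → not all inputs occur → does not occur.
UPS chain down [AND]: Main automatic transfer switch offline=occurs, Utility transformer is inoperative=not → not all inputs occur → does not occur.
Generator path fails [OR]: UPS chain down=not, Secondary UPS module 2 faulted=not → no input occurs → does not occur.
Bus B 2 down [AND]: Secondary diesel generator 2 trips=not, #1 static switch 2 failed=occurs → not all inputs occur → does not occur.
Distribution tier 2 lost [AND]: Bus B 2 down=not, Inboard breaker 2 stuck=not, Backup PDU 2 is inoperative=occurs → not all inputs occur → does not occur.
Data center power outage [OR]: Utility feed lost=not, Generator path fails=not, Distribution tier 2 lost=not → no input occurs → does not occur.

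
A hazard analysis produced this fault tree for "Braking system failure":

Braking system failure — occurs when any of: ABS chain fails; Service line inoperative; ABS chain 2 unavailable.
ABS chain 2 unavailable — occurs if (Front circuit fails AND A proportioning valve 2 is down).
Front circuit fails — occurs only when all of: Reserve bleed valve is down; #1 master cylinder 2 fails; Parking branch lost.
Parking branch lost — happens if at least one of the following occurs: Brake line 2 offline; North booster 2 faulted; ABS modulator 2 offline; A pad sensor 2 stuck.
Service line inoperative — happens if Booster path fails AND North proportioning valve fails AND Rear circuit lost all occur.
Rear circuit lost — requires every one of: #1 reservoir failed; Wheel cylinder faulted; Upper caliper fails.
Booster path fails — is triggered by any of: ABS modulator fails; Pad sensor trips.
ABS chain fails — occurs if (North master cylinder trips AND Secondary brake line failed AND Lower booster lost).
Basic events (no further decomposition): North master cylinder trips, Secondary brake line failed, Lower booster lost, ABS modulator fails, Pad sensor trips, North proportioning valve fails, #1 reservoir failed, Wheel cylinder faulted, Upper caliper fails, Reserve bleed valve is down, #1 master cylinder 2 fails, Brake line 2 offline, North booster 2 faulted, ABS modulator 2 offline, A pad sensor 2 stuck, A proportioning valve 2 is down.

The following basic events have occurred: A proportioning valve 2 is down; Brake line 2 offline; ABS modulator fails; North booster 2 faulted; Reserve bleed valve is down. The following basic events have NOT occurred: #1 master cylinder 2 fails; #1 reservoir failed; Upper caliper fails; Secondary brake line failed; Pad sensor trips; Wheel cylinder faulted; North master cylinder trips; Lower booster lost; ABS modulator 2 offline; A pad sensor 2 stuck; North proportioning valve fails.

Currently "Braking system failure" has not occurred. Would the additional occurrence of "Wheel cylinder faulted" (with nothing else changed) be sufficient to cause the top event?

No

Counterfactual: set "Wheel cylinder faulted" to occurred.
ABS chain fails [AND]: North master cylinder trips=not, Secondary brake line failed=not, Lower booster lost=not → not all inputs occur → does not occur.
Booster path fails [OR]: ABS modulator fails=occurs, Pad sensor trips=not → at least one input occurs → occurs.
Rear circuit lost [AND]: #1 reservoir failed=not, Wheel cylinder faulted=occurs, Upper caliper fails=not → not all inputs occur → does not occur.
Service line inoperative [AND]: Booster path fails=occurs, North proportioning valve fails=not, Rear circuit lost=not → not all inputs occur → does not occur.
Parking branch lost [OR]: Brake line 2 offline=occurs, North booster 2 faulted=occurs, ABS modulator 2 offline=not, A pad sensor 2 stuck=not → at least one input occurs → occurs.
Front circuit fails [AND]: Reserve bleed valve is down=occurs, #1 master cylinder 2 fails=not, Parking branch lost=occurs → not all inputs occur → does not occur.
ABS chain 2 unavailable [AND]: Front circuit fails=not, A proportioning valve 2 is down=occurs → not all inputs occur → does not occur.
Braking system failure [OR]: ABS chain fails=not, Service line inoperative=not, ABS chain 2 unavailable=not → no input occurs → does not occur.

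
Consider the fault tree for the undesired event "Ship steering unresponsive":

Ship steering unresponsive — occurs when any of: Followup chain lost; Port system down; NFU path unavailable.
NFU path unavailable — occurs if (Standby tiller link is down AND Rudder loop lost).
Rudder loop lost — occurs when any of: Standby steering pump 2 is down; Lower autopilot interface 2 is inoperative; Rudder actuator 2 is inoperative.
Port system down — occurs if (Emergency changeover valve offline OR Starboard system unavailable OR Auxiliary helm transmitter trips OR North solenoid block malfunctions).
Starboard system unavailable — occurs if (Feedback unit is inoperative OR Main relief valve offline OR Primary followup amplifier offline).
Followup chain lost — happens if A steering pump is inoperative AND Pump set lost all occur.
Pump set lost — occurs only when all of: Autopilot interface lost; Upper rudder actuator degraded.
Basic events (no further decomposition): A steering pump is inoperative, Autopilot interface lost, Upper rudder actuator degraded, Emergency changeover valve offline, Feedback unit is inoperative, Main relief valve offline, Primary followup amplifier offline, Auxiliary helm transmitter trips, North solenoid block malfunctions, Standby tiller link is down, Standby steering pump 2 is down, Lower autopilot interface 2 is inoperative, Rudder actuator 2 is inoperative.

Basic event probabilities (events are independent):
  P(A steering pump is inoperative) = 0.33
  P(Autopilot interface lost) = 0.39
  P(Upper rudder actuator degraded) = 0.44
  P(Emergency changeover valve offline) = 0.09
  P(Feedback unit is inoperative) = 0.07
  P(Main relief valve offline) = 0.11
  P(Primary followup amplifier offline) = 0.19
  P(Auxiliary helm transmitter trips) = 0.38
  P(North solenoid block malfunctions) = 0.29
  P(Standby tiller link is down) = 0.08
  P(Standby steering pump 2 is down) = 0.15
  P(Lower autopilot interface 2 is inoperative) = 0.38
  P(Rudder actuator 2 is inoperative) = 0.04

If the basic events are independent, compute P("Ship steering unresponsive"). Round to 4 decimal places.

0.7567

P(Pump set lost) [AND] = 0.39 × 0.44 = 0.171600
P(Followup chain lost) [AND] = 0.33 × 0.171600 = 0.056628
P(Starboard system unavailable) [OR] = 1 − (1−0.07) × (1−0.11) × (1−0.19) = 0.329563
P(Port system down) [OR] = 1 − (1−0.09) × (1−0.329563) × (1−0.38) × (1−0.29) = 0.731435
P(Rudder loop lost) [OR] = 1 − (1−0.15) × (1−0.38) × (1−0.04) = 0.494080
P(NFU path unavailable) [AND] = 0.08 × 0.494080 = 0.039526
P(Ship steering unresponsive) [OR] = 1 − (1−0.056628) × (1−0.731435) × (1−0.039526) = 0.756657
Rounded to 4 decimal places: P(Ship steering unresponsive) ≈ 0.7567.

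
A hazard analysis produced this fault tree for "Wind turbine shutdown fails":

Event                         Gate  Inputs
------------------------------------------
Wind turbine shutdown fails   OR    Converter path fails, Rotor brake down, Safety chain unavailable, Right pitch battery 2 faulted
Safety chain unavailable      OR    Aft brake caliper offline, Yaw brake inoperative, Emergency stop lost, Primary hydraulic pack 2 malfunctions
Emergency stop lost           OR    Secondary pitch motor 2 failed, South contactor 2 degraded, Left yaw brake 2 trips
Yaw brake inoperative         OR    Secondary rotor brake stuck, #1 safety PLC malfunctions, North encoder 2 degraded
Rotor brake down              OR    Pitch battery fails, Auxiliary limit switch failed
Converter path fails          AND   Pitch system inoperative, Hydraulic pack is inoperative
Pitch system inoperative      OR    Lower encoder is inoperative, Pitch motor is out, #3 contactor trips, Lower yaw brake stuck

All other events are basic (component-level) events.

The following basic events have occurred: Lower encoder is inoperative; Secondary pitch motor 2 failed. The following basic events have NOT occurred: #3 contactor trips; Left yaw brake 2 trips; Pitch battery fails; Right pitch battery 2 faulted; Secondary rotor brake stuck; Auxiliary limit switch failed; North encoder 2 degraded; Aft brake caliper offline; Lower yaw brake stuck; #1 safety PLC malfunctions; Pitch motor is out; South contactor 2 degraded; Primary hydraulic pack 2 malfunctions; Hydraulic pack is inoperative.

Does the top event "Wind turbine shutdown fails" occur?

Pitch system inoperative [OR]: Lower encoder is inoperative=occurs, Pitch motor is out=not, #3 contactor trips=not, Lower yaw brake stuck=not → at least one input occurs → occurs.
Converter path fails [AND]: Pitch system inoperative=occurs, Hydraulic pack is inoperative=not → not all inputs occur → does not occur.
Rotor brake down [OR]: Pitch battery fails=not, Auxiliary limit switch failed=not → no input occurs → does not occur.
Yaw brake inoperative [OR]: Secondary rotor brake stuck=not, #1 safety PLC malfunctions=not, North encoder 2 degraded=not → no input occurs → does not occur.
Emergency stop lost [OR]: Secondary pitch motor 2 failed=occurs, South contactor 2 degraded=not, Left yaw brake 2 trips=not → at least one input occurs → occurs.
Safety chain unavailable [OR]: Aft brake caliper offline=not, Yaw brake inoperative=not, Emergency stop lost=occurs, Primary hydraulic pack 2 malfunctions=not → at least one input occurs → occurs.
Wind turbine shutdown fails [OR]: Converter path fails=not, Rotor brake down=not, Safety chain unavailable=occurs, Right pitch battery 2 faulted=not → at least one input occurs → occurs.

Yes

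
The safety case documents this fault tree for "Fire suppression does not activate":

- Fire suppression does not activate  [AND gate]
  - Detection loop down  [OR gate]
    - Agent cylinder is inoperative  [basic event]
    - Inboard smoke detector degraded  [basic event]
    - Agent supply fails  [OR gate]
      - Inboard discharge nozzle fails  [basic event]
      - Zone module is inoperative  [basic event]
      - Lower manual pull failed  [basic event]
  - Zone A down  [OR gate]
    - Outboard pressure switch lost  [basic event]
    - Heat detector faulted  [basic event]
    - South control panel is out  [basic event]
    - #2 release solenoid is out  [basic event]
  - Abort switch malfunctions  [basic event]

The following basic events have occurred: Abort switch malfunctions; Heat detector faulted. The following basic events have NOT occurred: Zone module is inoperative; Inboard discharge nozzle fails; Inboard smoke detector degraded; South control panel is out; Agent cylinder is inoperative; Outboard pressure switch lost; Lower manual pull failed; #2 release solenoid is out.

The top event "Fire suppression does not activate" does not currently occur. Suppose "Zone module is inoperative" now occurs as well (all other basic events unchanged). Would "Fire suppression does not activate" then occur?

Yes

Counterfactual: set "Zone module is inoperative" to occurred.
Agent supply fails [OR]: Inboard discharge nozzle fails=not, Zone module is inoperative=occurs, Lower manual pull failed=not → at least one input occurs → occurs.
Detection loop down [OR]: Agent cylinder is inoperative=not, Inboard smoke detector degraded=not, Agent supply fails=occurs → at least one input occurs → occurs.
Zone A down [OR]: Outboard pressure switch lost=not, Heat detector faulted=occurs, South control panel is out=not, #2 release solenoid is out=not → at least one input occurs → occurs.
Fire suppression does not activate [AND]: Detection loop down=occurs, Zone A down=occurs, Abort switch malfunctions=occurs → all inputs occur → occurs.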